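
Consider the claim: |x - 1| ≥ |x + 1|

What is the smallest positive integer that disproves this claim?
Testing positive integers:
x = 1: LHS = |1 - 1| = |0| = 0, RHS = |1 + 1| = |2| = 2; 0 ≥ 2 — FAILS  ← smallest positive counterexample

Answer: x = 1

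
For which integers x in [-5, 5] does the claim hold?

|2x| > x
Holds for: {-5, -4, -3, -2, -1, 1, 2, 3, 4, 5}
Fails for: {0}

Answer: {-5, -4, -3, -2, -1, 1, 2, 3, 4, 5}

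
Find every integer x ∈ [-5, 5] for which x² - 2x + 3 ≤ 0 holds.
Over all integers in [-5, 5], LHS − RHS is smallest at x = 1, where it equals 2:
x = 1: LHS = 1² - 2·1 + 3 = 2; 2 ≤ 0 — FAILS
At the ends of the range:
x = -5: LHS = (-5)² - 2·(-5) + 3 = 38; 38 ≤ 0 — FAILS
x = 5: LHS = 5² - 2·5 + 3 = 18; 18 ≤ 0 — FAILS
Hence LHS − RHS is never zero or negative, i.e. LHS > RHS throughout, so the claimed relation (≤) fails for every integer in [-5, 5].

Answer: None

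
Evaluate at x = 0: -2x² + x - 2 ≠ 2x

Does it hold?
x = 0: LHS = -2·0² + 0 - 2 = -2, RHS = 2·0 = 0; -2 ≠ 0 — holds

The relation is satisfied at x = 0.

Answer: Yes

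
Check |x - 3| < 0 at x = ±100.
x = 100: LHS = |100 - 3| = |97| = 97; 97 < 0 — FAILS
x = -100: LHS = |(-100) - 3| = |-103| = 103; 103 < 0 — FAILS

Answer: No, fails for both x = 100 and x = -100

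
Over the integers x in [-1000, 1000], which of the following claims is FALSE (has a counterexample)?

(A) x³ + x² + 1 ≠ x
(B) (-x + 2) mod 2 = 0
(A) Track d = LHS − RHS over the integers in [-1000, 1000]. Equality would need d = 0, but d changes sign only between consecutive integers, jumping over 0:
x = -2: LHS = (-2)³ + (-2)² + 1 = -3; -3 ≠ -2 — holds  (d = -1)
x = -1: LHS = (-1)³ + (-1)² + 1 = 1; 1 ≠ -1 — holds  (d = 2)
Away from these crossings d keeps a constant sign, and checking every integer in [-1000, 1000] confirms d ≠ 0 throughout. Hence the two sides are never equal, so the relation holds for every integer in [-1000, 1000].

(B) x = 1: LHS = (-1 + 2) mod 2 = 1 mod 2 = 1; 1 = 0 — FAILS

Only (B) has a counterexample.

Answer: B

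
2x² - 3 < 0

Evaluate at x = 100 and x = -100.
x = 100: LHS = 2·100² - 3 = 19997; 19997 < 0 — FAILS
x = -100: LHS = 2·(-100)² - 3 = 19997; 19997 < 0 — FAILS

Answer: No, fails for both x = 100 and x = -100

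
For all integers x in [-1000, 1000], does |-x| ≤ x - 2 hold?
The claim fails at x = 0:
x = 0: LHS = |-0| = |0| = 0, RHS = 0 - 2 = -2; 0 ≤ -2 — FAILS

Because a single integer refutes it, the statement is false.

Answer: False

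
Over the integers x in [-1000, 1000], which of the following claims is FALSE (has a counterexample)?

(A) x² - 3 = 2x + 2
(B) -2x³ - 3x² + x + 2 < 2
(A) x = 0: LHS = 0² - 3 = -3, RHS = 2·0 + 2 = 2; -3 = 2 — FAILS
(B) x = 0: LHS = -2·0³ - 3·0² + 0 + 2 = 2; 2 < 2 — FAILS

Answer: Both A and B are false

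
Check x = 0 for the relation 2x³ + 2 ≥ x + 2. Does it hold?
x = 0: LHS = 2·0³ + 2 = 2, RHS = 0 + 2 = 2; 2 ≥ 2 — holds

The relation is satisfied at x = 0.

Answer: Yes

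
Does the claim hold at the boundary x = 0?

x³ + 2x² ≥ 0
x = 0: LHS = 0³ + 2·0² = 0; 0 ≥ 0 — holds

The relation is satisfied at x = 0.

Answer: Yes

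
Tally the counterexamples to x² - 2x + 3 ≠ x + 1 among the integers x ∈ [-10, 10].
Counterexamples in [-10, 10]: {1, 2}.

Counting them gives 2 values.

Answer: 2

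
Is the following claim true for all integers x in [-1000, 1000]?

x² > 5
The claim fails at x = 0:
x = 0: LHS = 0² = 0; 0 > 5 — FAILS

Because a single integer refutes it, the statement is false.

Answer: False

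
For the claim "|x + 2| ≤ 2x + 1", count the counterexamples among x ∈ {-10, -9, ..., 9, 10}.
Counterexamples in [-10, 10]: {-10, -9, -8, -7, -6, -5, -4, -3, -2, -1, 0}.

Counting them gives 11 values.

Answer: 11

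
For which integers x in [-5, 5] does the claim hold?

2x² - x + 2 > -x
Over all integers in [-5, 5], LHS − RHS is smallest at x = 0, where it equals 2:
x = 0: LHS = 2·0² - 0 + 2 = 2, RHS = -0 = 0; 2 > 0 — holds
At the ends of the range:
x = -5: LHS = 2·(-5)² - (-5) + 2 = 57, RHS = -(-5) = 5; 57 > 5 — holds
x = 5: LHS = 2·5² - 5 + 2 = 47; 47 > -5 — holds
Hence LHS − RHS is never zero or negative, i.e. LHS > RHS throughout, so the relation holds for every integer in [-5, 5].

Answer: All integers in [-5, 5]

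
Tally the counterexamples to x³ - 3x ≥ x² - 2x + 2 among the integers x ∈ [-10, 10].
Counterexamples in [-10, 10]: {-10, -9, -8, -7, -6, -5, -4, -3, -2, -1, 0, 1}.

Counting them gives 12 values.

Answer: 12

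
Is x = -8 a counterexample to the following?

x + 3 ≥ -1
Substitute x = -8 into the relation:
x = -8: LHS = (-8) + 3 = -5; -5 ≥ -1 — FAILS

Since the claim fails at x = -8, this value is a counterexample.

Answer: Yes, x = -8 is a counterexample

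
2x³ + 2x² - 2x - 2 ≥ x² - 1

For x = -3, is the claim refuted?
Substitute x = -3 into the relation:
x = -3: LHS = 2·(-3)³ + 2·(-3)² - 2·(-3) - 2 = -32, RHS = (-3)² - 1 = 8; -32 ≥ 8 — FAILS

Since the claim fails at x = -3, this value is a counterexample.

Answer: Yes, x = -3 is a counterexample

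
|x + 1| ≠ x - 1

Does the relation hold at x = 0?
x = 0: LHS = |0 + 1| = |1| = 1, RHS = 0 - 1 = -1; 1 ≠ -1 — holds

The relation is satisfied at x = 0.

Answer: Yes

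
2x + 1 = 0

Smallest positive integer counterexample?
Testing positive integers:
x = 1: LHS = 2·1 + 1 = 3; 3 = 0 — FAILS  ← smallest positive counterexample

Answer: x = 1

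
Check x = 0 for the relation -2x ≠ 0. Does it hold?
x = 0: LHS = -2·0 = 0; 0 ≠ 0 — FAILS

The relation fails at x = 0, so x = 0 is a counterexample.

Answer: No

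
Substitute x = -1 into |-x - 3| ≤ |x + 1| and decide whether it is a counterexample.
Substitute x = -1 into the relation:
x = -1: LHS = |-(-1) - 3| = |-2| = 2, RHS = |(-1) + 1| = |0| = 0; 2 ≤ 0 — FAILS

Since the claim fails at x = -1, this value is a counterexample.

Answer: Yes, x = -1 is a counterexample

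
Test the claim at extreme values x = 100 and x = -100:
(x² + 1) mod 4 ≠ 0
x = 100: LHS = (100² + 1) mod 4 = 10001 mod 4 = 1; 1 ≠ 0 — holds
x = -100: LHS = ((-100)² + 1) mod 4 = 10001 mod 4 = 1; 1 ≠ 0 — holds

Answer: Yes, holds for both x = 100 and x = -100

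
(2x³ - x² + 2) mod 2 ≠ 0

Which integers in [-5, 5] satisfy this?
Holds for: {-5, -3, -1, 1, 3, 5}
Fails for: {-4, -2, 0, 2, 4}

Answer: {-5, -3, -1, 1, 3, 5}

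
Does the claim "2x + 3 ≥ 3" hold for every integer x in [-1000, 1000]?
The claim fails at x = -1:
x = -1: LHS = 2·(-1) + 3 = 1; 1 ≥ 3 — FAILS

Because a single integer refutes it, the statement is false.

Answer: False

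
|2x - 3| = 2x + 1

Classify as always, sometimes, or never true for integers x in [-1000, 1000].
Track d = LHS − RHS over the integers in [-1000, 1000]. Equality would need d = 0, but d changes sign only between consecutive integers, jumping over 0:
x = 0: LHS = |2·0 - 3| = |-3| = 3, RHS = 2·0 + 1 = 1; 3 = 1 — FAILS  (d = 2)
x = 1: LHS = |2·1 - 3| = |-1| = 1, RHS = 2·1 + 1 = 3; 1 = 3 — FAILS  (d = -2)
Away from these crossings d keeps a constant sign, and checking every integer in [-1000, 1000] confirms d ≠ 0 throughout. Hence the two sides are never equal, so the claimed relation (=) fails for every integer in [-1000, 1000].

No integer in the range satisfies it.

Answer: Never true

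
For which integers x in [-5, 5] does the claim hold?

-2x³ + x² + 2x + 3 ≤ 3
Holds for: {0, 2, 3, 4, 5}
Fails for: {-5, -4, -3, -2, -1, 1}

Answer: {0, 2, 3, 4, 5}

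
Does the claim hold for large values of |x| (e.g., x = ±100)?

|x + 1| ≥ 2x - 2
x = 100: LHS = |100 + 1| = |101| = 101, RHS = 2·100 - 2 = 198; 101 ≥ 198 — FAILS
x = -100: LHS = |(-100) + 1| = |-99| = 99, RHS = 2·(-100) - 2 = -202; 99 ≥ -202 — holds

Answer: Partially: fails for x = 100, holds for x = -100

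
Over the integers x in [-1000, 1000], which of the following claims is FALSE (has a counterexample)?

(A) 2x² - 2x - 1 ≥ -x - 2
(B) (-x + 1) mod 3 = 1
(A) Over all integers in [-1000, 1000], LHS − RHS is smallest at x = 0, where it equals 1:
x = 0: LHS = 2·0² - 2·0 - 1 = -1, RHS = -0 - 2 = -2; -1 ≥ -2 — holds
At the ends of the range:
x = -1000: LHS = 2·(-1000)² - 2·(-1000) - 1 = 2001999, RHS = -(-1000) - 2 = 998; 2001999 ≥ 998 — holds
x = 1000: LHS = 2·1000² - 2·1000 - 1 = 1997999, RHS = -1000 - 2 = -1002; 1997999 ≥ -1002 — holds
Hence LHS − RHS is never negative, i.e. LHS ≥ RHS throughout, so the relation holds for every integer in [-1000, 1000].

(B) x = 1: LHS = (-1 + 1) mod 3 = 0 mod 3 = 0; 0 = 1 — FAILS

Only (B) has a counterexample.

Answer: B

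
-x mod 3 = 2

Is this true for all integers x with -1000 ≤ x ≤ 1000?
The claim fails at x = 0:
x = 0: LHS = (-0) mod 3 = 0 mod 3 = 0; 0 = 2 — FAILS

Because a single integer refutes it, the statement is false.

Answer: False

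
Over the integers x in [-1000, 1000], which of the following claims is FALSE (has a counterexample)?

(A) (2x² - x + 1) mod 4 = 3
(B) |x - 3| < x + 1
(A) x = 0: LHS = (2·0² - 0 + 1) mod 4 = 1 mod 4 = 1; 1 = 3 — FAILS
(B) x = 0: LHS = |0 - 3| = |-3| = 3, RHS = 0 + 1 = 1; 3 < 1 — FAILS

Answer: Both A and B are false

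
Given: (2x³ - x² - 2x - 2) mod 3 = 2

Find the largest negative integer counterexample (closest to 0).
Testing negative integers from -1 downward:
x = -1: LHS = (2·(-1)³ - (-1)² - 2·(-1) - 2) mod 3 = (-3) mod 3 = 0; 0 = 2 — FAILS  ← closest negative counterexample to 0

Answer: x = -1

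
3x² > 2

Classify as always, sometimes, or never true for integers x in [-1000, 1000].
Holds at x = 1: LHS = 3·1² = 3; 3 > 2 — holds
Fails at x = 0: LHS = 3·0² = 0; 0 > 2 — FAILS
It is satisfied by some integers in the range but not all.

Answer: Sometimes true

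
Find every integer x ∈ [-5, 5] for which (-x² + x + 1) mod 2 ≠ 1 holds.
For a polynomial with integer coefficients, its value mod 2 depends only on x mod 2, so it suffices to check one representative of each residue class, x = 0, 1:
x = 0: LHS = (-0² + 0 + 1) mod 2 = 1 mod 2 = 1; 1 ≠ 1 — FAILS
x = 1: LHS = (-1² + 1 + 1) mod 2 = 1 mod 2 = 1; 1 ≠ 1 — FAILS
The relation fails in every residue class, so the claimed relation (≠) fails for every integer in [-5, 5].

Answer: None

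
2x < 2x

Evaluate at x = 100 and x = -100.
x = 100: LHS = 2·100 = 200, RHS = 2·100 = 200; 200 < 200 — FAILS
x = -100: LHS = 2·(-100) = -200, RHS = 2·(-100) = -200; -200 < -200 — FAILS

Answer: No, fails for both x = 100 and x = -100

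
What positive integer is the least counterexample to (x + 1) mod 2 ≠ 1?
Testing positive integers:
x = 1: LHS = (1 + 1) mod 2 = 2 mod 2 = 0; 0 ≠ 1 — holds
x = 2: LHS = (2 + 1) mod 2 = 3 mod 2 = 1; 1 ≠ 1 — FAILS  ← smallest positive counterexample

Answer: x = 2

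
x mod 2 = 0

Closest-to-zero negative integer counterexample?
Testing negative integers from -1 downward:
x = -1: LHS = (-1) mod 2 = 1; 1 = 0 — FAILS  ← closest negative counterexample to 0

Answer: x = -1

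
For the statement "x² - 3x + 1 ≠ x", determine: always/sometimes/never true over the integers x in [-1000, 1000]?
Track d = LHS − RHS over the integers in [-1000, 1000]. Equality would need d = 0, but d changes sign only between consecutive integers, jumping over 0:
x = 0: LHS = 0² - 3·0 + 1 = 1; 1 ≠ 0 — holds  (d = 1)
x = 1: LHS = 1² - 3·1 + 1 = -1; -1 ≠ 1 — holds  (d = -2)
x = 3: LHS = 3² - 3·3 + 1 = 1; 1 ≠ 3 — holds  (d = -2)
x = 4: LHS = 4² - 3·4 + 1 = 5; 5 ≠ 4 — holds  (d = 1)
Away from these crossings d keeps a constant sign, and checking every integer in [-1000, 1000] confirms d ≠ 0 throughout. Hence the two sides are never equal, so the relation holds for every integer in [-1000, 1000].

No counterexample exists.

Answer: Always true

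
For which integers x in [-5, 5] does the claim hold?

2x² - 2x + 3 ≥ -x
Over all integers in [-5, 5], LHS − RHS is smallest at x = 0, where it equals 3:
x = 0: LHS = 2·0² - 2·0 + 3 = 3, RHS = -0 = 0; 3 ≥ 0 — holds
At the ends of the range:
x = -5: LHS = 2·(-5)² - 2·(-5) + 3 = 63, RHS = -(-5) = 5; 63 ≥ 5 — holds
x = 5: LHS = 2·5² - 2·5 + 3 = 43; 43 ≥ -5 — holds
Hence LHS − RHS is never negative, i.e. LHS ≥ RHS throughout, so the relation holds for every integer in [-5, 5].

Answer: All integers in [-5, 5]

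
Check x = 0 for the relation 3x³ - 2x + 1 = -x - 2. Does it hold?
x = 0: LHS = 3·0³ - 2·0 + 1 = 1, RHS = -0 - 2 = -2; 1 = -2 — FAILS

The relation fails at x = 0, so x = 0 is a counterexample.

Answer: No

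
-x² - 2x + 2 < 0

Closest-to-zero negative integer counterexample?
Testing negative integers from -1 downward:
x = -1: LHS = -(-1)² - 2·(-1) + 2 = 3; 3 < 0 — FAILS  ← closest negative counterexample to 0

Answer: x = -1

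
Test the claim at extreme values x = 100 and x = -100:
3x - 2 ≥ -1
x = 100: LHS = 3·100 - 2 = 298; 298 ≥ -1 — holds
x = -100: LHS = 3·(-100) - 2 = -302; -302 ≥ -1 — FAILS

Answer: Partially: holds for x = 100, fails for x = -100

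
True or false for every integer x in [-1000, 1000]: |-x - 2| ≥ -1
An absolute value is never negative, so the left side is ≥ 0 for every x, while the right side is -1. Tightest case in [-1000, 1000] is x = -2:
x = -2: LHS = |-(-2) - 2| = |0| = 0; 0 ≥ -1 — holds
Hence LHS − RHS is never negative, i.e. LHS ≥ RHS throughout, so the relation holds for every integer in [-1000, 1000].

No counterexample exists.

Answer: True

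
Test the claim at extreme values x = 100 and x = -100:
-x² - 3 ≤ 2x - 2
x = 100: LHS = -100² - 3 = -10003, RHS = 2·100 - 2 = 198; -10003 ≤ 198 — holds
x = -100: LHS = -(-100)² - 3 = -10003, RHS = 2·(-100) - 2 = -202; -10003 ≤ -202 — holds

Answer: Yes, holds for both x = 100 and x = -100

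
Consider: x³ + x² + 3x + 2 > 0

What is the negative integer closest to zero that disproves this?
Testing negative integers from -1 downward:
x = -1: LHS = (-1)³ + (-1)² + 3·(-1) + 2 = -1; -1 > 0 — FAILS  ← closest negative counterexample to 0

Answer: x = -1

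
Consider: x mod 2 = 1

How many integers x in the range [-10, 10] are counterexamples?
Counterexamples in [-10, 10]: {-10, -8, -6, -4, -2, 0, 2, 4, 6, 8, 10}.

Counting them gives 11 values.

Answer: 11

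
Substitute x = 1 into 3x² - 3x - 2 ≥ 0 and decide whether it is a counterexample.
Substitute x = 1 into the relation:
x = 1: LHS = 3·1² - 3·1 - 2 = -2; -2 ≥ 0 — FAILS

Since the claim fails at x = 1, this value is a counterexample.

Answer: Yes, x = 1 is a counterexample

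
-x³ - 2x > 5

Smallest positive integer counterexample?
Testing positive integers:
x = 1: LHS = -1³ - 2·1 = -3; -3 > 5 — FAILS  ← smallest positive counterexample

Answer: x = 1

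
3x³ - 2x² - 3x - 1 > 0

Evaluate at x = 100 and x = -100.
x = 100: LHS = 3·100³ - 2·100² - 3·100 - 1 = 2979699; 2979699 > 0 — holds
x = -100: LHS = 3·(-100)³ - 2·(-100)² - 3·(-100) - 1 = -3019701; -3019701 > 0 — FAILS

Answer: Partially: holds for x = 100, fails for x = -100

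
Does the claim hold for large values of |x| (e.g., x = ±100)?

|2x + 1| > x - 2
x = 100: LHS = |2·100 + 1| = |201| = 201, RHS = 100 - 2 = 98; 201 > 98 — holds
x = -100: LHS = |2·(-100) + 1| = |-199| = 199, RHS = (-100) - 2 = -102; 199 > -102 — holds

Answer: Yes, holds for both x = 100 and x = -100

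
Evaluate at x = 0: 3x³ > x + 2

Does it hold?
x = 0: LHS = 3·0³ = 0, RHS = 0 + 2 = 2; 0 > 2 — FAILS

The relation fails at x = 0, so x = 0 is a counterexample.

Answer: No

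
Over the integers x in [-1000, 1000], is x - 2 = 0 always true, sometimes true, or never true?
Holds at x = 2: LHS = 2 - 2 = 0; 0 = 0 — holds
Fails at x = 0: LHS = 0 - 2 = -2; -2 = 0 — FAILS
It is satisfied by some integers in the range but not all.

Answer: Sometimes true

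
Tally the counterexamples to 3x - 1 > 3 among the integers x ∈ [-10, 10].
Counterexamples in [-10, 10]: {-10, -9, -8, -7, -6, -5, -4, -3, -2, -1, 0, 1}.

Counting them gives 12 values.

Answer: 12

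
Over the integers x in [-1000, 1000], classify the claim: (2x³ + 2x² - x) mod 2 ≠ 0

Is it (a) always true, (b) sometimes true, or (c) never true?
Holds at x = 1: LHS = (2·1³ + 2·1² - 1) mod 2 = 3 mod 2 = 1; 1 ≠ 0 — holds
Fails at x = 0: LHS = (2·0³ + 2·0² - 0) mod 2 = 0 mod 2 = 0; 0 ≠ 0 — FAILS
It is satisfied by some integers in the range but not all.

Answer: Sometimes true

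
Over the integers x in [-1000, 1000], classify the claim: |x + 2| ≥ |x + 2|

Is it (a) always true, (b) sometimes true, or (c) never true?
Over all integers in [-1000, 1000], LHS − RHS is smallest at x = 0, where it equals 0:
x = 0: LHS = |0 + 2| = |2| = 2, RHS = |0 + 2| = |2| = 2; 2 ≥ 2 — holds
At the ends of the range:
x = -1000: LHS = |(-1000) + 2| = |-998| = 998, RHS = |(-1000) + 2| = |-998| = 998; 998 ≥ 998 — holds
x = 1000: LHS = |1000 + 2| = |1002| = 1002, RHS = |1000 + 2| = |1002| = 1002; 1002 ≥ 1002 — holds
Hence LHS − RHS is never negative, i.e. LHS ≥ RHS throughout, so the relation holds for every integer in [-1000, 1000].

No counterexample exists.

Answer: Always true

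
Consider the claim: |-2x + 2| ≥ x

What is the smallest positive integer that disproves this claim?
Testing positive integers:
x = 1: LHS = |-2·1 + 2| = |0| = 0; 0 ≥ 1 — FAILS  ← smallest positive counterexample

Answer: x = 1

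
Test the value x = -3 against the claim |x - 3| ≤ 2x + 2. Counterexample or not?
Substitute x = -3 into the relation:
x = -3: LHS = |(-3) - 3| = |-6| = 6, RHS = 2·(-3) + 2 = -4; 6 ≤ -4 — FAILS

Since the claim fails at x = -3, this value is a counterexample.

Answer: Yes, x = -3 is a counterexample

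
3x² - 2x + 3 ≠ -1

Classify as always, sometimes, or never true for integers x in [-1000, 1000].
Over all integers in [-1000, 1000], LHS − RHS is always positive; it is smallest at x = 0, where it equals 4:
x = 0: LHS = 3·0² - 2·0 + 3 = 3; 3 ≠ -1 — holds
At the ends of the range:
x = -1000: LHS = 3·(-1000)² - 2·(-1000) + 3 = 3002003; 3002003 ≠ -1 — holds
x = 1000: LHS = 3·1000² - 2·1000 + 3 = 2998003; 2998003 ≠ -1 — holds
Hence LHS − RHS is never 0, i.e. the two sides are never equal, so the relation holds for every integer in [-1000, 1000].

No counterexample exists.

Answer: Always true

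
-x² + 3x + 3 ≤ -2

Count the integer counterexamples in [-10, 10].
Counterexamples in [-10, 10]: {-1, 0, 1, 2, 3, 4}.

Counting them gives 6 values.

Answer: 6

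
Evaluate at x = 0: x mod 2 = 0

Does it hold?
x = 0: LHS = 0 mod 2 = 0; 0 = 0 — holds

The relation is satisfied at x = 0.

Answer: Yes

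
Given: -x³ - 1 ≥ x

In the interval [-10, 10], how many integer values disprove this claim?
Counterexamples in [-10, 10]: {0, 1, 2, 3, 4, 5, 6, 7, 8, 9, 10}.

Counting them gives 11 values.

Answer: 11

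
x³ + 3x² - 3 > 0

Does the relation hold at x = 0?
x = 0: LHS = 0³ + 3·0² - 3 = -3; -3 > 0 — FAILS

The relation fails at x = 0, so x = 0 is a counterexample.

Answer: No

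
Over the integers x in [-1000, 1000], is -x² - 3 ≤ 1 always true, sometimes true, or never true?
Over all integers in [-1000, 1000], LHS − RHS is largest at x = 0, where it equals -4:
x = 0: LHS = -0² - 3 = -3; -3 ≤ 1 — holds
At the ends of the range:
x = -1000: LHS = -(-1000)² - 3 = -1000003; -1000003 ≤ 1 — holds
x = 1000: LHS = -1000² - 3 = -1000003; -1000003 ≤ 1 — holds
Hence LHS − RHS is never positive, i.e. LHS ≤ RHS throughout, so the relation holds for every integer in [-1000, 1000].

No counterexample exists.

Answer: Always true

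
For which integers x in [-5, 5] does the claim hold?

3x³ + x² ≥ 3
Holds for: {1, 2, 3, 4, 5}
Fails for: {-5, -4, -3, -2, -1, 0}

Answer: {1, 2, 3, 4, 5}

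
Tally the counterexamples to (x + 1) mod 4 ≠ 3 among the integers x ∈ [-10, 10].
Counterexamples in [-10, 10]: {-10, -6, -2, 2, 6, 10}.

Counting them gives 6 values.

Answer: 6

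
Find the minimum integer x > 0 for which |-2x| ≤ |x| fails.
Testing positive integers:
x = 1: LHS = |-2·1| = |-2| = 2, RHS = |1| = 1; 2 ≤ 1 — FAILS  ← smallest positive counterexample

Answer: x = 1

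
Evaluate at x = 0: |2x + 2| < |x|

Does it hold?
x = 0: LHS = |2·0 + 2| = |2| = 2, RHS = |0| = 0; 2 < 0 — FAILS

The relation fails at x = 0, so x = 0 is a counterexample.

Answer: No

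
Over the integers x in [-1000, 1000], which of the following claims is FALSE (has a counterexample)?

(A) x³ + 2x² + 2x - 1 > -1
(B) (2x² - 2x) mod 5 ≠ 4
(A) x = 0: LHS = 0³ + 2·0² + 2·0 - 1 = -1; -1 > -1 — FAILS
(B) x = -1: LHS = (2·(-1)² - 2·(-1)) mod 5 = 4 mod 5 = 4; 4 ≠ 4 — FAILS

Answer: Both A and B are false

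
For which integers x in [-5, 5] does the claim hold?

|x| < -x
Over all integers in [-5, 5], LHS − RHS is smallest at x = 0, where it equals 0:
x = 0: LHS = |0| = 0, RHS = -0 = 0; 0 < 0 — FAILS
At the ends of the range:
x = -5: LHS = |-5| = 5, RHS = -(-5) = 5; 5 < 5 — FAILS
x = 5: LHS = |5| = 5; 5 < -5 — FAILS
Hence LHS − RHS is never negative, i.e. LHS ≥ RHS throughout, so the claimed relation (<) fails for every integer in [-5, 5].

Answer: None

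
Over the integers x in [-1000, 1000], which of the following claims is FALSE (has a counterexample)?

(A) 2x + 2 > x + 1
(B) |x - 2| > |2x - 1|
(A) x = -1: LHS = 2·(-1) + 2 = 0, RHS = (-1) + 1 = 0; 0 > 0 — FAILS
(B) x = 1: LHS = |1 - 2| = |-1| = 1, RHS = |2·1 - 1| = |1| = 1; 1 > 1 — FAILS

Answer: Both A and B are false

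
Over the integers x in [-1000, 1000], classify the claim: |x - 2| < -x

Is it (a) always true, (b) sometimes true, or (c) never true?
Over all integers in [-1000, 1000], LHS − RHS is smallest at x = 0, where it equals 2:
x = 0: LHS = |0 - 2| = |-2| = 2, RHS = -0 = 0; 2 < 0 — FAILS
At the ends of the range:
x = -1000: LHS = |(-1000) - 2| = |-1002| = 1002, RHS = -(-1000) = 1000; 1002 < 1000 — FAILS
x = 1000: LHS = |1000 - 2| = |998| = 998; 998 < -1000 — FAILS
Hence LHS − RHS is never negative, i.e. LHS ≥ RHS throughout, so the claimed relation (<) fails for every integer in [-1000, 1000].

No integer in the range satisfies it.

Answer: Never true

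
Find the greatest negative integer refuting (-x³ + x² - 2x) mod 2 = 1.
Testing negative integers from -1 downward:
x = -1: LHS = (-(-1)³ + (-1)² - 2·(-1)) mod 2 = 4 mod 2 = 0; 0 = 1 — FAILS  ← closest negative counterexample to 0

Answer: x = -1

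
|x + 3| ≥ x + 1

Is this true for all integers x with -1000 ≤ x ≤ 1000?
Over all integers in [-1000, 1000], LHS − RHS is smallest at x = 0, where it equals 2:
x = 0: LHS = |0 + 3| = |3| = 3, RHS = 0 + 1 = 1; 3 ≥ 1 — holds
At the ends of the range:
x = -1000: LHS = |(-1000) + 3| = |-997| = 997, RHS = (-1000) + 1 = -999; 997 ≥ -999 — holds
x = 1000: LHS = |1000 + 3| = |1003| = 1003, RHS = 1000 + 1 = 1001; 1003 ≥ 1001 — holds
Hence LHS − RHS is never negative, i.e. LHS ≥ RHS throughout, so the relation holds for every integer in [-1000, 1000].

No counterexample exists.

Answer: True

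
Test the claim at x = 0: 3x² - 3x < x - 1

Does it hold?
x = 0: LHS = 3·0² - 3·0 = 0, RHS = 0 - 1 = -1; 0 < -1 — FAILS

The relation fails at x = 0, so x = 0 is a counterexample.

Answer: No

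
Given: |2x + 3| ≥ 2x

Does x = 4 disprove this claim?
Substitute x = 4 into the relation:
x = 4: LHS = |2·4 + 3| = |11| = 11, RHS = 2·4 = 8; 11 ≥ 8 — holds

The relation holds at x = 4, so it is not a counterexample.

Answer: No, x = 4 is not a counterexample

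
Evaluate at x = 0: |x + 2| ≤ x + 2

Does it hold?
x = 0: LHS = |0 + 2| = |2| = 2, RHS = 0 + 2 = 2; 2 ≤ 2 — holds

The relation is satisfied at x = 0.

Answer: Yes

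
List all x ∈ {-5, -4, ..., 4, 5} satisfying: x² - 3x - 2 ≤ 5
Holds for: {-1, 0, 1, 2, 3, 4}
Fails for: {-5, -4, -3, -2, 5}

Answer: {-1, 0, 1, 2, 3, 4}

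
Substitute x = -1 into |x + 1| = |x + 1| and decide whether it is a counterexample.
Substitute x = -1 into the relation:
x = -1: LHS = |(-1) + 1| = |0| = 0, RHS = |(-1) + 1| = |0| = 0; 0 = 0 — holds

The relation holds at x = -1, so it is not a counterexample.

Answer: No, x = -1 is not a counterexample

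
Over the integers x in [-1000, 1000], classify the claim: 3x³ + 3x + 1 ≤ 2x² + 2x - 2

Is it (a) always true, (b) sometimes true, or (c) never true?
Holds at x = -1: LHS = 3·(-1)³ + 3·(-1) + 1 = -5, RHS = 2·(-1)² + 2·(-1) - 2 = -2; -5 ≤ -2 — holds
Fails at x = 0: LHS = 3·0³ + 3·0 + 1 = 1, RHS = 2·0² + 2·0 - 2 = -2; 1 ≤ -2 — FAILS
It is satisfied by some integers in the range but not all.

Answer: Sometimes true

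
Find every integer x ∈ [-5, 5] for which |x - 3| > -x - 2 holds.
Over all integers in [-5, 5], LHS − RHS is smallest at x = 0, where it equals 5:
x = 0: LHS = |0 - 3| = |-3| = 3, RHS = -0 - 2 = -2; 3 > -2 — holds
At the ends of the range:
x = -5: LHS = |(-5) - 3| = |-8| = 8, RHS = -(-5) - 2 = 3; 8 > 3 — holds
x = 5: LHS = |5 - 3| = |2| = 2, RHS = -5 - 2 = -7; 2 > -7 — holds
Hence LHS − RHS is never zero or negative, i.e. LHS > RHS throughout, so the relation holds for every integer in [-5, 5].

Answer: All integers in [-5, 5]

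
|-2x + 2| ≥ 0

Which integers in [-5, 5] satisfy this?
An absolute value is never negative, so the left side is ≥ 0 for every x, while the right side is 0. Tightest case in [-5, 5] is x = 1:
x = 1: LHS = |-2·1 + 2| = |0| = 0; 0 ≥ 0 — holds
Hence LHS − RHS is never negative, i.e. LHS ≥ RHS throughout, so the relation holds for every integer in [-5, 5].

Answer: All integers in [-5, 5]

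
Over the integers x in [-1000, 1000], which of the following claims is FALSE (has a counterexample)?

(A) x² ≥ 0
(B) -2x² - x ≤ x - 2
(A) Over all integers in [-1000, 1000], LHS − RHS is smallest at x = 0, where it equals 0:
x = 0: LHS = 0² = 0; 0 ≥ 0 — holds
At the ends of the range:
x = -1000: LHS = (-1000)² = 1000000; 1000000 ≥ 0 — holds
x = 1000: LHS = 1000² = 1000000; 1000000 ≥ 0 — holds
Hence LHS − RHS is never negative, i.e. LHS ≥ RHS throughout, so the relation holds for every integer in [-1000, 1000].

(B) x = 0: LHS = -2·0² - 0 = 0, RHS = 0 - 2 = -2; 0 ≤ -2 — FAILS

Only (B) has a counterexample.

Answer: B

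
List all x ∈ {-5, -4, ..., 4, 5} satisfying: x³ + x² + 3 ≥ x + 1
Holds for: {-2, -1, 0, 1, 2, 3, 4, 5}
Fails for: {-5, -4, -3}

Answer: {-2, -1, 0, 1, 2, 3, 4, 5}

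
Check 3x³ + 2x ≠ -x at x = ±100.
x = 100: LHS = 3·100³ + 2·100 = 3000200; 3000200 ≠ -100 — holds
x = -100: LHS = 3·(-100)³ + 2·(-100) = -3000200, RHS = -(-100) = 100; -3000200 ≠ 100 — holds

Answer: Yes, holds for both x = 100 and x = -100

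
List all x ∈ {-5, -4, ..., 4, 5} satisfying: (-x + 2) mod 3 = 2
Holds for: {-3, 0, 3}
Fails for: {-5, -4, -2, -1, 1, 2, 4, 5}

Answer: {-3, 0, 3}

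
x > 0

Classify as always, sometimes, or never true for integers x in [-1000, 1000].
Holds at x = 1: 1 > 0 — holds
Fails at x = 0: 0 > 0 — FAILS
It is satisfied by some integers in the range but not all.

Answer: Sometimes true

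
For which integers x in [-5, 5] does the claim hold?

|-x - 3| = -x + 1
Holds for: {-1}
Fails for: {-5, -4, -3, -2, 0, 1, 2, 3, 4, 5}

Answer: {-1}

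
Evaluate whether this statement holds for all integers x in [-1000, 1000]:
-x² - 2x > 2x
The claim fails at x = 0:
x = 0: LHS = -0² - 2·0 = 0, RHS = 2·0 = 0; 0 > 0 — FAILS

Because a single integer refutes it, the statement is false.

Answer: False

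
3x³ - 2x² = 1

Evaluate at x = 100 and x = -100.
x = 100: LHS = 3·100³ - 2·100² = 2980000; 2980000 = 1 — FAILS
x = -100: LHS = 3·(-100)³ - 2·(-100)² = -3020000; -3020000 = 1 — FAILS

Answer: No, fails for both x = 100 and x = -100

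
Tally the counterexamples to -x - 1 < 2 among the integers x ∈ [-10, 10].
Counterexamples in [-10, 10]: {-10, -9, -8, -7, -6, -5, -4, -3}.

Counting them gives 8 values.

Answer: 8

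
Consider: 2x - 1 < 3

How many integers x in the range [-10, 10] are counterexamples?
Counterexamples in [-10, 10]: {2, 3, 4, 5, 6, 7, 8, 9, 10}.

Counting them gives 9 values.

Answer: 9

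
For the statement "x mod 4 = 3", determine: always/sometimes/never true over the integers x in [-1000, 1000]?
Holds at x = -1: LHS = (-1) mod 4 = 3; 3 = 3 — holds
Fails at x = 0: LHS = 0 mod 4 = 0; 0 = 3 — FAILS
It is satisfied by some integers in the range but not all.

Answer: Sometimes true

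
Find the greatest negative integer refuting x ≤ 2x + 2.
Testing negative integers from -1 downward:
x = -1: RHS = 2·(-1) + 2 = 0; -1 ≤ 0 — holds
x = -2: RHS = 2·(-2) + 2 = -2; -2 ≤ -2 — holds
x = -3: RHS = 2·(-3) + 2 = -4; -3 ≤ -4 — FAILS  ← closest negative counterexample to 0

Answer: x = -3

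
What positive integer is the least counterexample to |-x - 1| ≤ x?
Testing positive integers:
x = 1: LHS = |-1 - 1| = |-2| = 2; 2 ≤ 1 — FAILS  ← smallest positive counterexample

Answer: x = 1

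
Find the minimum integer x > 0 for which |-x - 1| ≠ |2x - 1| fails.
Testing positive integers:
x = 1: LHS = |-1 - 1| = |-2| = 2, RHS = |2·1 - 1| = |1| = 1; 2 ≠ 1 — holds
x = 2: LHS = |-2 - 1| = |-3| = 3, RHS = |2·2 - 1| = |3| = 3; 3 ≠ 3 — FAILS  ← smallest positive counterexample

Answer: x = 2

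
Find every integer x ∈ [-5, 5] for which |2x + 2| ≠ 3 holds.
Track d = LHS − RHS over the integers in [-5, 5]. Equality would need d = 0, but d changes sign only between consecutive integers, jumping over 0:
x = -3: LHS = |2·(-3) + 2| = |-4| = 4; 4 ≠ 3 — holds  (d = 1)
x = -2: LHS = |2·(-2) + 2| = |-2| = 2; 2 ≠ 3 — holds  (d = -1)
x = 0: LHS = |2·0 + 2| = |2| = 2; 2 ≠ 3 — holds  (d = -1)
x = 1: LHS = |2·1 + 2| = |4| = 4; 4 ≠ 3 — holds  (d = 1)
Away from these crossings d keeps a constant sign, and checking every integer in [-5, 5] confirms d ≠ 0 throughout. Hence the two sides are never equal, so the relation holds for every integer in [-5, 5].

Answer: All integers in [-5, 5]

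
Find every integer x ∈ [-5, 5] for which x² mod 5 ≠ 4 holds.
Holds for: {-5, -4, -1, 0, 1, 4, 5}
Fails for: {-3, -2, 2, 3}

Answer: {-5, -4, -1, 0, 1, 4, 5}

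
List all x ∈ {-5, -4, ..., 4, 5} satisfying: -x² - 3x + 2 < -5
Holds for: {-5, 2, 3, 4, 5}
Fails for: {-4, -3, -2, -1, 0, 1}

Answer: {-5, 2, 3, 4, 5}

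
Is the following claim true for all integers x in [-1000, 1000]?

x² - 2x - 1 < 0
The claim fails at x = -1:
x = -1: LHS = (-1)² - 2·(-1) - 1 = 2; 2 < 0 — FAILS

Because a single integer refutes it, the statement is false.

Answer: False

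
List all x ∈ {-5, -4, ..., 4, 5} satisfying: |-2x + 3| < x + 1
Holds for: {1, 2, 3}
Fails for: {-5, -4, -3, -2, -1, 0, 4, 5}

Answer: {1, 2, 3}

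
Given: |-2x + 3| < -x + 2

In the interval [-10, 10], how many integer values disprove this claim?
Counterexamples in [-10, 10]: {-10, -9, -8, -7, -6, -5, -4, -3, -2, -1, 0, 1, 2, 3, 4, 5, 6, 7, 8, 9, 10}.

Counting them gives 21 values.

Answer: 21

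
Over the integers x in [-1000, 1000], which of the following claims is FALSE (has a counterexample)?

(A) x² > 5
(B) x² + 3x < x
(A) x = 0: LHS = 0² = 0; 0 > 5 — FAILS
(B) x = 0: LHS = 0² + 3·0 = 0; 0 < 0 — FAILS

Answer: Both A and B are false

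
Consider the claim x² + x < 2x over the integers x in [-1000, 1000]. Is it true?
The claim fails at x = 0:
x = 0: LHS = 0² + 0 = 0, RHS = 2·0 = 0; 0 < 0 — FAILS

Because a single integer refutes it, the statement is false.

Answer: False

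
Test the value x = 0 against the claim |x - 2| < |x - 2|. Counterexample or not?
Substitute x = 0 into the relation:
x = 0: LHS = |0 - 2| = |-2| = 2, RHS = |0 - 2| = |-2| = 2; 2 < 2 — FAILS

Since the claim fails at x = 0, this value is a counterexample.

Answer: Yes, x = 0 is a counterexample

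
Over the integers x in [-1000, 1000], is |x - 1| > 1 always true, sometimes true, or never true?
Holds at x = -1: LHS = |(-1) - 1| = |-2| = 2; 2 > 1 — holds
Fails at x = 0: LHS = |0 - 1| = |-1| = 1; 1 > 1 — FAILS
It is satisfied by some integers in the range but not all.

Answer: Sometimes true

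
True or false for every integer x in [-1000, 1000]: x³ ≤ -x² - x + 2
The claim fails at x = 1:
x = 1: LHS = 1³ = 1, RHS = -1² - 1 + 2 = 0; 1 ≤ 0 — FAILS

Because a single integer refutes it, the statement is false.

Answer: False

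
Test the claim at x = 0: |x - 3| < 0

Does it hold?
x = 0: LHS = |0 - 3| = |-3| = 3; 3 < 0 — FAILS

The relation fails at x = 0, so x = 0 is a counterexample.

Answer: No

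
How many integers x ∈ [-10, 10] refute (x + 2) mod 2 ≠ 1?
Counterexamples in [-10, 10]: {-9, -7, -5, -3, -1, 1, 3, 5, 7, 9}.

Counting them gives 10 values.

Answer: 10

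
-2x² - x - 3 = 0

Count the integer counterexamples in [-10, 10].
Counterexamples in [-10, 10]: {-10, -9, -8, -7, -6, -5, -4, -3, -2, -1, 0, 1, 2, 3, 4, 5, 6, 7, 8, 9, 10}.

Counting them gives 21 values.

Answer: 21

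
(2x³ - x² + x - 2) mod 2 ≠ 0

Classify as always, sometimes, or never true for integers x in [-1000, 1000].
For a polynomial with integer coefficients, its value mod 2 depends only on x mod 2, so it suffices to check one representative of each residue class, x = 0, 1:
x = 0: LHS = (2·0³ - 0² + 0 - 2) mod 2 = (-2) mod 2 = 0; 0 ≠ 0 — FAILS
x = 1: LHS = (2·1³ - 1² + 1 - 2) mod 2 = 0 mod 2 = 0; 0 ≠ 0 — FAILS
The relation fails in every residue class, so the claimed relation (≠) fails for every integer in [-1000, 1000].

No integer in the range satisfies it.

Answer: Never true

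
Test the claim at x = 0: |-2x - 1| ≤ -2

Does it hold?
x = 0: LHS = |-2·0 - 1| = |-1| = 1; 1 ≤ -2 — FAILS

The relation fails at x = 0, so x = 0 is a counterexample.

Answer: No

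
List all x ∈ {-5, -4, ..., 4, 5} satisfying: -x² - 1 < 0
Over all integers in [-5, 5], LHS − RHS is largest at x = 0, where it equals -1:
x = 0: LHS = -0² - 1 = -1; -1 < 0 — holds
At the ends of the range:
x = -5: LHS = -(-5)² - 1 = -26; -26 < 0 — holds
x = 5: LHS = -5² - 1 = -26; -26 < 0 — holds
Hence LHS − RHS is never zero or positive, i.e. LHS < RHS throughout, so the relation holds for every integer in [-5, 5].

Answer: All integers in [-5, 5]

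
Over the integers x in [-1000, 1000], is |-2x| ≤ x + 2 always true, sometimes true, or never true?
Holds at x = 0: LHS = |-2·0| = |0| = 0, RHS = 0 + 2 = 2; 0 ≤ 2 — holds
Fails at x = -1: LHS = |-2·(-1)| = |2| = 2, RHS = (-1) + 2 = 1; 2 ≤ 1 — FAILS
It is satisfied by some integers in the range but not all.

Answer: Sometimes true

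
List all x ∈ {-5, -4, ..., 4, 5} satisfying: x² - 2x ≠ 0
Holds for: {-5, -4, -3, -2, -1, 1, 3, 4, 5}
Fails for: {0, 2}

Answer: {-5, -4, -3, -2, -1, 1, 3, 4, 5}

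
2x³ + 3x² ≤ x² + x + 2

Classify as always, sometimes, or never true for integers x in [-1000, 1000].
Holds at x = 0: LHS = 2·0³ + 3·0² = 0, RHS = 0² + 0 + 2 = 2; 0 ≤ 2 — holds
Fails at x = 1: LHS = 2·1³ + 3·1² = 5, RHS = 1² + 1 + 2 = 4; 5 ≤ 4 — FAILS
It is satisfied by some integers in the range but not all.

Answer: Sometimes true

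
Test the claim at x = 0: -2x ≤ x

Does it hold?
x = 0: LHS = -2·0 = 0; 0 ≤ 0 — holds

The relation is satisfied at x = 0.

Answer: Yes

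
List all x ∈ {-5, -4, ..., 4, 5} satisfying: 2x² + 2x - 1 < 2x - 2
Over all integers in [-5, 5], LHS − RHS is smallest at x = 0, where it equals 1:
x = 0: LHS = 2·0² + 2·0 - 1 = -1, RHS = 2·0 - 2 = -2; -1 < -2 — FAILS
At the ends of the range:
x = -5: LHS = 2·(-5)² + 2·(-5) - 1 = 39, RHS = 2·(-5) - 2 = -12; 39 < -12 — FAILS
x = 5: LHS = 2·5² + 2·5 - 1 = 59, RHS = 2·5 - 2 = 8; 59 < 8 — FAILS
Hence LHS − RHS is never negative, i.e. LHS ≥ RHS throughout, so the claimed relation (<) fails for every integer in [-5, 5].

Answer: None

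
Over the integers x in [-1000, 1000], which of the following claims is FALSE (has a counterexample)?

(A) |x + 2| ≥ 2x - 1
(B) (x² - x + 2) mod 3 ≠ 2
(A) x = 4: LHS = |4 + 2| = |6| = 6, RHS = 2·4 - 1 = 7; 6 ≥ 7 — FAILS
(B) x = 0: LHS = (0² - 0 + 2) mod 3 = 2 mod 3 = 2; 2 ≠ 2 — FAILS

Answer: Both A and B are false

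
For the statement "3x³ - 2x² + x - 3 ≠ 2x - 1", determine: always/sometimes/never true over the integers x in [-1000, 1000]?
Track d = LHS − RHS over the integers in [-1000, 1000]. Equality would need d = 0, but d changes sign only between consecutive integers, jumping over 0:
x = 1: LHS = 3·1³ - 2·1² + 1 - 3 = -1, RHS = 2·1 - 1 = 1; -1 ≠ 1 — holds  (d = -2)
x = 2: LHS = 3·2³ - 2·2² + 2 - 3 = 15, RHS = 2·2 - 1 = 3; 15 ≠ 3 — holds  (d = 12)
Away from these crossings d keeps a constant sign, and checking every integer in [-1000, 1000] confirms d ≠ 0 throughout. Hence the two sides are never equal, so the relation holds for every integer in [-1000, 1000].

No counterexample exists.

Answer: Always true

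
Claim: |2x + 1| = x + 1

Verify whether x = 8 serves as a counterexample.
Substitute x = 8 into the relation:
x = 8: LHS = |2·8 + 1| = |17| = 17, RHS = 8 + 1 = 9; 17 = 9 — FAILS

Since the claim fails at x = 8, this value is a counterexample.

Answer: Yes, x = 8 is a counterexample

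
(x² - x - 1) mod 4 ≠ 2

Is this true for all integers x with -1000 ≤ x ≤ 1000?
For a polynomial with integer coefficients, its value mod 4 depends only on x mod 4, so it suffices to check one representative of each residue class, x = 0, 1, 2, 3:
x = 0: LHS = (0² - 0 - 1) mod 4 = (-1) mod 4 = 3; 3 ≠ 2 — holds
x = 1: LHS = (1² - 1 - 1) mod 4 = (-1) mod 4 = 3; 3 ≠ 2 — holds
x = 2: LHS = (2² - 2 - 1) mod 4 = 1 mod 4 = 1; 1 ≠ 2 — holds
x = 3: LHS = (3² - 3 - 1) mod 4 = 5 mod 4 = 1; 1 ≠ 2 — holds
The relation holds in every residue class, so the relation holds for every integer in [-1000, 1000].

No counterexample exists.

Answer: True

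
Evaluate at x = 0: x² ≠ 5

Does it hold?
x = 0: LHS = 0² = 0; 0 ≠ 5 — holds

The relation is satisfied at x = 0.

Answer: Yes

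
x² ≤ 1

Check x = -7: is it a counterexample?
Substitute x = -7 into the relation:
x = -7: LHS = (-7)² = 49; 49 ≤ 1 — FAILS

Since the claim fails at x = -7, this value is a counterexample.

Answer: Yes, x = -7 is a counterexample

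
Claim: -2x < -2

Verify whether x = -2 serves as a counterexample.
Substitute x = -2 into the relation:
x = -2: LHS = -2·(-2) = 4; 4 < -2 — FAILS

Since the claim fails at x = -2, this value is a counterexample.

Answer: Yes, x = -2 is a counterexample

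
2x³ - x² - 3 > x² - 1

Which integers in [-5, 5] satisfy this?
Holds for: {2, 3, 4, 5}
Fails for: {-5, -4, -3, -2, -1, 0, 1}

Answer: {2, 3, 4, 5}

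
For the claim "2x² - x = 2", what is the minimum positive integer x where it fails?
Testing positive integers:
x = 1: LHS = 2·1² - 1 = 1; 1 = 2 — FAILS  ← smallest positive counterexample

Answer: x = 1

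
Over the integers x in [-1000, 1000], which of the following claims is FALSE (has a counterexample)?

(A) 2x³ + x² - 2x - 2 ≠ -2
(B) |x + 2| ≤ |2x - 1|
(A) x = 0: LHS = 2·0³ + 0² - 2·0 - 2 = -2; -2 ≠ -2 — FAILS
(B) x = 0: LHS = |0 + 2| = |2| = 2, RHS = |2·0 - 1| = |-1| = 1; 2 ≤ 1 — FAILS

Answer: Both A and B are false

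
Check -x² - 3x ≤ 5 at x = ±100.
x = 100: LHS = -100² - 3·100 = -10300; -10300 ≤ 5 — holds
x = -100: LHS = -(-100)² - 3·(-100) = -9700; -9700 ≤ 5 — holds

Answer: Yes, holds for both x = 100 and x = -100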